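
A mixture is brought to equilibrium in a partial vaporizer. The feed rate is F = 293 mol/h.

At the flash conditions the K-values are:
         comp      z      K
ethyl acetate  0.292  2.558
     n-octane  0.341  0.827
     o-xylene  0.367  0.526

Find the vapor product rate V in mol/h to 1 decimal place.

V = 118.8 mol/h

Rachford–Rice: g(ψ) = Σ zᵢ(Kᵢ−1)/(1+ψ(Kᵢ−1)) = 0.
Check two-phase: ΣzᵢKᵢ = 1.222 > 1 and Σzᵢ/Kᵢ = 1.224 > 1, so g(0) = 0.222 > 0 and g(1) = -0.224 < 0.
Newton–Raphson from ψ = 0.5:
  ψ = 0.500: g = -0.0368, g' = -0.378 → ψ = 0.402
  ψ = 0.402: g = 0.0012, g' = -0.405 → ψ = 0.406
Converged at ψ = 0.406.
Then V = ψ·F = 0.4055·293 = 118.8 mol/h and L = F − V = 174.2 mol/h.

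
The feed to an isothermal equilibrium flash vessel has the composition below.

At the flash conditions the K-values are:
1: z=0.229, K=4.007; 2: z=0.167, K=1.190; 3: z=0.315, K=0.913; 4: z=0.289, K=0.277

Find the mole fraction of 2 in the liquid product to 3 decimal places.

x_2 = 0.154

Rachford–Rice: g(V/F) = Σ zᵢ(Kᵢ−1)/(1+V/F(Kᵢ−1)) = 0.
Check two-phase: ΣzᵢKᵢ = 1.484 > 1 and Σzᵢ/Kᵢ = 1.586 > 1, so g(0) = 0.484 > 0 and g(1) = -0.586 < 0.
Iterate (Newton) starting at V/F = 0.33:
  V/F = 0.330: g = 0.0729, g' = -0.790 → V/F = 0.422
  V/F = 0.422: g = 0.0036, g' = -0.723 → V/F = 0.427
Converged at V/F = 0.427.
Compositions from xᵢ = zᵢ/(1+V/F(Kᵢ−1)), yᵢ = Kᵢxᵢ:
  1: x = 0.100, y = 0.402
  2: x = 0.154, y = 0.184
  3: x = 0.327, y = 0.299
  4: x = 0.418, y = 0.116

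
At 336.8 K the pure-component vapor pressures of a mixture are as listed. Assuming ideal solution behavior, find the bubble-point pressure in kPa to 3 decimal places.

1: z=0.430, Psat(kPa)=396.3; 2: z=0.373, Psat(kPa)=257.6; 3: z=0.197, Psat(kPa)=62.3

At the bubble point ψ → 0, so ΣzᵢKᵢ = 1 with Kᵢ = Pᵢˢᵃᵗ/P ⇒ P = ΣzᵢPᵢˢᵃᵗ.
P = 0.430·396.3 + 0.373·257.6 + 0.197·62.3 = 278.767 kPa

Pbub = 278.767 kPa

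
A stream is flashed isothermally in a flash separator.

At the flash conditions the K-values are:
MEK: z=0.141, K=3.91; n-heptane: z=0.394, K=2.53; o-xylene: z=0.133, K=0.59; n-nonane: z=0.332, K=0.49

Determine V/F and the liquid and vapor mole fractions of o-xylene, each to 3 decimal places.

V/F = 0.846, x_o-xylene = 0.204, y_o-xylene = 0.120

Rachford–Rice: g(V/F) = Σ zᵢ(Kᵢ−1)/(1+V/F(Kᵢ−1)) = 0.
Feasibility: ΣzᵢKᵢ = 1.789, Σzᵢ/Kᵢ = 1.095 — both > 1, two phases present.
Newton–Raphson from V/F = 0.5:
  V/F = 0.500: g = 0.2128, g' = -0.685 → V/F = 0.811
  V/F = 0.811: g = 0.0209, g' = -0.591 → V/F = 0.846
Converged at V/F = 0.846.
Compositions from xᵢ = zᵢ/(1+V/F(Kᵢ−1)), yᵢ = Kᵢxᵢ:
  MEK: x = 0.041, y = 0.159
  n-heptane: x = 0.172, y = 0.434
  o-xylene: x = 0.204, y = 0.120
  n-nonane: x = 0.584, y = 0.286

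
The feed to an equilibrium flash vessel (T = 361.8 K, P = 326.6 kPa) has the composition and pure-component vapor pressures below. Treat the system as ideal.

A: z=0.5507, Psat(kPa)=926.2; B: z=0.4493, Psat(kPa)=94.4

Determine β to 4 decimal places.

β = 0.5299

Raoult's law: Kᵢ = Pᵢˢᵃᵗ/P = Pᵢˢᵃᵗ/326.6.
  K_A = 926.2/326.6 = 2.835885, K_B = 94.4/326.6 = 0.289039
Binary case is linear: z₁(K₁−1)(1+β(K₂−1)) + z₂(K₂−1)(1+β(K₁−1)) = 0
⇒ β = [z₁(K₁−1)+z₂(K₂−1)] / [−(K₁−1)(K₂−1)] = 0.69159/1.30524 = 0.5299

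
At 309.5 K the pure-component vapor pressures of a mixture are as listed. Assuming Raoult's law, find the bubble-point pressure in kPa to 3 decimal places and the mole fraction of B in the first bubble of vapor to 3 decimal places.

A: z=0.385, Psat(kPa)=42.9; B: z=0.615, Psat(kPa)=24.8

At the bubble point ψ → 0, so ΣzᵢKᵢ = 1 with Kᵢ = Pᵢˢᵃᵗ/P ⇒ P = ΣzᵢPᵢˢᵃᵗ.
P = 0.385·42.9 + 0.615·24.8 = 31.769 kPa
yᵢ = zᵢPᵢˢᵃᵗ/P ⇒ y_B = 0.615·24.8/31.769 = 0.480

Pbub = 31.769 kPa, y_B = 0.480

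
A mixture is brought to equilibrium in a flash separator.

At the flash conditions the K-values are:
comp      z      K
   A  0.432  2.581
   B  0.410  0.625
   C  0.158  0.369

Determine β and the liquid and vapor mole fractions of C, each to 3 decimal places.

β = 0.585, x_C = 0.250, y_C = 0.092

Material balance + equilibrium reduce to Σ zᵢ(Kᵢ−1)/(1+β(Kᵢ−1)) = 0.
g(0) = ΣzᵢKᵢ − 1 = 0.430 and g(1) = 1 − Σzᵢ/Kᵢ = -0.252, so a root lies in (0, 1).
Newton iteration, β⁰ = 0.54:
  β = 0.540: g = 0.0244, g' = -0.550 → β = 0.584
  β = 0.584: g = 0.0001, g' = -0.544 → β = 0.585
Converged at β = 0.585.
Compositions from xᵢ = zᵢ/(1+β(Kᵢ−1)), yᵢ = Kᵢxᵢ:
  A: x = 0.224, y = 0.579
  B: x = 0.525, y = 0.328
  C: x = 0.250, y = 0.092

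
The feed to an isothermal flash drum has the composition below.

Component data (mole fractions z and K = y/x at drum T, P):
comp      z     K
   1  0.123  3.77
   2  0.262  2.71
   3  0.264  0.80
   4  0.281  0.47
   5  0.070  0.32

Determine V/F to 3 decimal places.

V/F = 0.584

Rachford–Rice: g(V/F) = Σ zᵢ(Kᵢ−1)/(1+V/F(Kᵢ−1)) = 0.
Check two-phase: ΣzᵢKᵢ = 1.539 > 1 and Σzᵢ/Kᵢ = 1.276 > 1, so g(0) = 0.539 > 0 and g(1) = -0.276 < 0.
Iterate (Newton) starting at V/F = 0.59:
  V/F = 0.590: g = -0.0037, g' = -0.597 → V/F = 0.584
Converged at V/F = 0.584.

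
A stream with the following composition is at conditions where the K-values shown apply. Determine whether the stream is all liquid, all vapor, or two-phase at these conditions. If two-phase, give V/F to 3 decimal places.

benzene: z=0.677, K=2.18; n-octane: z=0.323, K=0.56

ΣzᵢKᵢ = 1.657; Σzᵢ/Kᵢ = 0.887.
Since Σzᵢ/Kᵢ < 1 the mixture is above its dew point — single vapor phase.

all vapor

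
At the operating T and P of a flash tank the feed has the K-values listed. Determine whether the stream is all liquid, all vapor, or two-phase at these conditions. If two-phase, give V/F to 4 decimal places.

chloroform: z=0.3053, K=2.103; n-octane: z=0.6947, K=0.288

all liquid

ΣzᵢKᵢ = 0.8421; Σzᵢ/Kᵢ = 2.5573.
Since ΣzᵢKᵢ < 1 the mixture is below its bubble point — single liquid phase.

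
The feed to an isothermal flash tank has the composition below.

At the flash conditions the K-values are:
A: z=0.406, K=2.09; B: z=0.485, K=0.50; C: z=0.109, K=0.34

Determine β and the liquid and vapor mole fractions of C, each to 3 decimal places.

β = 0.221, x_C = 0.128, y_C = 0.043

Let β = V/F and solve Σ zᵢ(Kᵢ−1)/(1+β(Kᵢ−1)) = 0.
Feasibility: ΣzᵢKᵢ = 1.128, Σzᵢ/Kᵢ = 1.485 — both > 1, two phases present.
Newton iteration, β⁰ = 0.62:
  β = 0.620: g = -0.2091, g' = -0.562 → β = 0.248
  β = 0.248: g = -0.0146, g' = -0.525 → β = 0.220
  β = 0.220: g = 0.0001, g' = -0.532 → β = 0.221
Converged at β = 0.221.
Compositions from xᵢ = zᵢ/(1+β(Kᵢ−1)), yᵢ = Kᵢxᵢ:
  A: x = 0.327, y = 0.684
  B: x = 0.545, y = 0.273
  C: x = 0.128, y = 0.043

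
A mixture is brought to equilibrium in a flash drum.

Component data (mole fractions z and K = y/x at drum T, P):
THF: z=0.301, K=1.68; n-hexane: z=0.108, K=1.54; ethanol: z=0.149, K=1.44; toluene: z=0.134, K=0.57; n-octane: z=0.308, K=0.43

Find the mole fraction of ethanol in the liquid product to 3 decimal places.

x_ethanol = 0.132

Material balance + equilibrium reduce to Σ zᵢ(Kᵢ−1)/(1+ψ(Kᵢ−1)) = 0.
Check two-phase: ΣzᵢKᵢ = 1.095 > 1 and Σzᵢ/Kᵢ = 1.304 > 1, so g(0) = 0.095 > 0 and g(1) = -0.304 < 0.
Newton–Raphson from ψ = 0.34:
  ψ = 0.340: g = -0.0127, g' = -0.324 → ψ = 0.301
Converged at ψ = 0.301.
Compositions from xᵢ = zᵢ/(1+ψ(Kᵢ−1)), yᵢ = Kᵢxᵢ:
  THF: x = 0.250, y = 0.420
  n-hexane: x = 0.093, y = 0.143
  ethanol: x = 0.132, y = 0.189
  toluene: x = 0.154, y = 0.088
  n-octane: x = 0.372, y = 0.160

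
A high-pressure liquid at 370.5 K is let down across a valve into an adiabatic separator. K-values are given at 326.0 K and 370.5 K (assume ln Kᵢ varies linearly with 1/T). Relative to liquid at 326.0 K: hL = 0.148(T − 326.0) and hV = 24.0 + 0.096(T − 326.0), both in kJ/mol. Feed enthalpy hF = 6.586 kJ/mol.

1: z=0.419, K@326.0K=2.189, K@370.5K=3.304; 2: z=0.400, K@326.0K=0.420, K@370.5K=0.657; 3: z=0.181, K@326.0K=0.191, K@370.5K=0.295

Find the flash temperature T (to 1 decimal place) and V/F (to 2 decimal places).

Adiabatic flash: solve Rachford–Rice at each trial T, then check hF = ψ·hV(T) + (1−ψ)·hL(T).
  T = 326.0 K: K = (2.189, 0.420, 0.191), RR gives ψ = 0.153, H_out = 3.666 kJ/mol
  T = 370.5 K: K = (3.304, 0.657, 0.295), RR gives ψ = 0.615, H_out = 19.930 kJ/mol
  T = 348.2 K: K = (2.724, 0.533, 0.241), RR gives ψ = 0.400, H_out = 12.427 kJ/mol
  T = 337.1 K: K = (2.451, 0.475, 0.215), RR gives ψ = 0.285, H_out = 8.318 kJ/mol
  T = 331.6 K: K = (2.319, 0.447, 0.203), RR gives ψ = 0.222, H_out = 6.102 kJ/mol
  T = 334.4 K: K = (2.386, 0.461, 0.209), RR gives ψ = 0.255, H_out = 7.249 kJ/mol
  T = 333.0 K: K = (2.353, 0.454, 0.206), RR gives ψ = 0.239, H_out = 6.681 kJ/mol
Linear interpolation between T = 331.6 (H_out = 6.102) and T = 333.0 (H_out = 6.681) on hF = 6.586 gives T ≈ 332.8 K, at which ψ = 0.24.

T = 332.8 K, V/F = 0.24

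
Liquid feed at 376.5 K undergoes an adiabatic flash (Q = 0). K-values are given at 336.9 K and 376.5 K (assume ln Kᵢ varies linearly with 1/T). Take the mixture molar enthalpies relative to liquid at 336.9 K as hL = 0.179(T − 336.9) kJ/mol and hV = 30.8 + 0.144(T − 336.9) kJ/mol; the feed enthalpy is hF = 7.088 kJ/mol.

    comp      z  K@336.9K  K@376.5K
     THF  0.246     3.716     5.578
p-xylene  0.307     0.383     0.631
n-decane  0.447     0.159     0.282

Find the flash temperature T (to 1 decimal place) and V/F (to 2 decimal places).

Adiabatic flash: solve Rachford–Rice at each trial T, then check hF = ψ·hV(T) + (1−ψ)·hL(T).
  T = 336.9 K: K = (3.716, 0.383, 0.159), RR gives ψ = 0.050, H_out = 1.546 kJ/mol
  T = 376.5 K: K = (5.578, 0.631, 0.282), RR gives ψ = 0.256, H_out = 14.622 kJ/mol
  T = 356.7 K: K = (4.604, 0.498, 0.215), RR gives ψ = 0.156, H_out = 8.253 kJ/mol
  T = 346.8 K: K = (4.149, 0.439, 0.186), RR gives ψ = 0.106, H_out = 4.987 kJ/mol
  T = 351.8 K: K = (4.376, 0.468, 0.200), RR gives ψ = 0.132, H_out = 6.652 kJ/mol
  T = 354.2 K: K = (4.487, 0.483, 0.207), RR gives ψ = 0.144, H_out = 7.439 kJ/mol
Linear interpolation between T = 351.8 (H_out = 6.652) and T = 354.2 (H_out = 7.439) on hF = 7.088 gives T ≈ 353.1 K, at which ψ = 0.14.

T = 353.1 K, V/F = 0.14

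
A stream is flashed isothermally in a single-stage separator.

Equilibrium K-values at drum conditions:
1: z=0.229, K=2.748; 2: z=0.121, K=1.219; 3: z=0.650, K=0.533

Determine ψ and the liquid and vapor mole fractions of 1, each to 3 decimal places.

Rachford–Rice: g(ψ) = Σ zᵢ(Kᵢ−1)/(1+ψ(Kᵢ−1)) = 0.
Check two-phase: ΣzᵢKᵢ = 1.123 > 1 and Σzᵢ/Kᵢ = 1.402 > 1, so g(0) = 0.123 > 0 and g(1) = -0.402 < 0.
Newton–Raphson from ψ = 0.36:
  ψ = 0.360: g = -0.0946, g' = -0.473 → ψ = 0.160
  ψ = 0.160: g = 0.0103, g' = -0.598 → ψ = 0.177
  ψ = 0.177: g = 0.0001, g' = -0.582 → ψ = 0.178
Converged at ψ = 0.178.
Compositions from xᵢ = zᵢ/(1+ψ(Kᵢ−1)), yᵢ = Kᵢxᵢ:
  1: x = 0.175, y = 0.480
  2: x = 0.116, y = 0.142
  3: x = 0.709, y = 0.378

ψ = 0.178, x_1 = 0.175, y_1 = 0.480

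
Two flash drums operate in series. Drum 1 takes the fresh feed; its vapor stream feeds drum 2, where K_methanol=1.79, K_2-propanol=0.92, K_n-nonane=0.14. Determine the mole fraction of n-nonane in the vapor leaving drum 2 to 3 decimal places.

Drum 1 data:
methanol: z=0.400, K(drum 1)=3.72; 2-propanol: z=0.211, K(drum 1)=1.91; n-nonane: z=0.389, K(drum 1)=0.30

Drum 1:
Rachford–Rice: g(ψ₁) = Σ zᵢ(Kᵢ−1)/(1+ψ₁(Kᵢ−1)) = 0.
g(0) = ΣzᵢKᵢ − 1 = 1.008 and g(1) = 1 − Σzᵢ/Kᵢ = -0.515, so a root lies in (0, 1).
Iterate (Newton) starting at ψ₁ = 0.47:
  ψ₁ = 0.470: g = 0.2062, g' = -1.079 → ψ₁ = 0.661
  ψ₁ = 0.661: g = 0.0019, g' = -1.106 → ψ₁ = 0.663
Converged at ψ₁ = 0.663.
Drum-1 compositions:
  methanol: x = 0.143, y = 0.531
  2-propanol: x = 0.132, y = 0.251
  n-nonane: x = 0.726, y = 0.218
Drum-2 feed = drum-1 vapor: z₂ = (0.5309, 0.2514, 0.2177).
Drum 2:
Material balance + equilibrium reduce to Σ zᵢ(Kᵢ−1)/(1+ψ₂(Kᵢ−1)) = 0.
Feasibility: ΣzᵢKᵢ = 1.212, Σzᵢ/Kᵢ = 2.125 — both > 1, two phases present.
Newton–Raphson from ψ₂ = 0.5:
  ψ₂ = 0.500: g = -0.0487, g' = -0.668 → ψ₂ = 0.427
  ψ₂ = 0.427: g = -0.0031, g' = -0.589 → ψ₂ = 0.422
Converged at ψ₂ = 0.422.
  methanol: x = 0.398, y = 0.713
  2-propanol: x = 0.260, y = 0.239
  n-nonane: x = 0.342, y = 0.048

y_n-nonane (drum 2) = 0.048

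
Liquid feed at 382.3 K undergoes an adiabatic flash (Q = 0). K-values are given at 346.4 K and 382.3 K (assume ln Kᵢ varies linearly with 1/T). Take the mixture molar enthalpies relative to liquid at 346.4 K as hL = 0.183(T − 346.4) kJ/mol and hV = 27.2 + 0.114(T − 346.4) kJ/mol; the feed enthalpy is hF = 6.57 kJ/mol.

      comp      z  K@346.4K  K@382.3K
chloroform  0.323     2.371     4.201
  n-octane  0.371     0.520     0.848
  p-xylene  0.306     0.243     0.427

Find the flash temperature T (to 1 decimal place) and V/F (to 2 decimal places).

Adiabatic flash: solve Rachford–Rice at each trial T, then check hF = ψ·hV(T) + (1−ψ)·hL(T).
  T = 346.4 K: K = (2.371, 0.520, 0.243), RR gives ψ = 0.039, H_out = 1.067 kJ/mol
  T = 382.3 K: K = (4.201, 0.848, 0.427), RR gives ψ = 0.640, H_out = 22.384 kJ/mol
  T = 364.4 K: K = (3.203, 0.673, 0.327), RR gives ψ = 0.344, H_out = 12.220 kJ/mol
  T = 355.4 K: K = (2.766, 0.593, 0.283), RR gives ψ = 0.201, H_out = 7.001 kJ/mol
  T = 350.9 K: K = (2.564, 0.556, 0.262), RR gives ψ = 0.124, H_out = 4.166 kJ/mol
  T = 353.1 K: K = (2.662, 0.574, 0.272), RR gives ψ = 0.163, H_out = 5.579 kJ/mol
Linear interpolation between T = 353.1 (H_out = 5.579) and T = 355.4 (H_out = 7.001) on hF = 6.57 gives T ≈ 354.7 K, at which ψ = 0.19.

T = 354.7 K, V/F = 0.19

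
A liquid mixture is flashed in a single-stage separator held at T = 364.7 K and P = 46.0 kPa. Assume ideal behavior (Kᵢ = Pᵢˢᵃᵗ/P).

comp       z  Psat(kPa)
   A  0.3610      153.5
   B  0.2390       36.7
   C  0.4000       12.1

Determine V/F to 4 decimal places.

V/F = 0.3649

Raoult's law: Kᵢ = Pᵢˢᵃᵗ/P = Pᵢˢᵃᵗ/46.0.
  K_A = 153.5/46.0 = 3.336957, K_B = 36.7/46.0 = 0.797826, K_C = 12.1/46.0 = 0.263043
Iterate (Newton) starting at V/F = 0.5:
  V/F = 0.5000: g = -0.13149, g' = -0.9761 → V/F = 0.3653
  V/F = 0.3653: g = -0.00042, g' = -0.9919 → V/F = 0.3649
Converged at V/F = 0.3649.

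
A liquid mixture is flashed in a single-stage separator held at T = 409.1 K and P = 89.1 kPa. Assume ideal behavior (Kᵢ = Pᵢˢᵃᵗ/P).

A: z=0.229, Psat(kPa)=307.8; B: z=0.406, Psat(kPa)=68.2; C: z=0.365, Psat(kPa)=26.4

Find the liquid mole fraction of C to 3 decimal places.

Raoult's law: Kᵢ = Pᵢˢᵃᵗ/P = Pᵢˢᵃᵗ/89.1.
  K_A = 307.8/89.1 = 3.45455, K_B = 68.2/89.1 = 0.76543, K_C = 26.4/89.1 = 0.29630
Material balance + equilibrium reduce to Σ zᵢ(Kᵢ−1)/(1+β(Kᵢ−1)) = 0.
Feasibility: ΣzᵢKᵢ = 1.210, Σzᵢ/Kᵢ = 1.829 — both > 1, two phases present.
Iterate (Newton) starting at β = 0.5:
  β = 0.500: g = -0.2518, g' = -0.737 → β = 0.158
  β = 0.158: g = 0.0168, g' = -0.968 → β = 0.176
Converged at β = 0.176.
Compositions from xᵢ = zᵢ/(1+β(Kᵢ−1)), yᵢ = Kᵢxᵢ:
  A: x = 0.160, y = 0.552
  B: x = 0.423, y = 0.324
  C: x = 0.417, y = 0.123

x_C = 0.417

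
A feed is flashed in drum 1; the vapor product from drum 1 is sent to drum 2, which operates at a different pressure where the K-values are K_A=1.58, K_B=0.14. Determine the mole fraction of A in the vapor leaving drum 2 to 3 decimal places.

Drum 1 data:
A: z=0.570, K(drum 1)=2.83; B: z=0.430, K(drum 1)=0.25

Drum 1:
Material balance + equilibrium reduce to Σ zᵢ(Kᵢ−1)/(1+ψ₁(Kᵢ−1)) = 0.
Check two-phase: ΣzᵢKᵢ = 1.721 > 1 and Σzᵢ/Kᵢ = 1.921 > 1, so g(0) = 0.721 > 0 and g(1) = -0.921 < 0.
Binary case is linear: z₁(K₁−1)(1+ψ₁(K₂−1)) + z₂(K₂−1)(1+ψ₁(K₁−1)) = 0
⇒ ψ₁ = [z₁(K₁−1)+z₂(K₂−1)] / [−(K₁−1)(K₂−1)] = 0.7206/1.3725 = 0.525
Drum-1 compositions:
  A: x = 0.291, y = 0.823
  B: x = 0.709, y = 0.177
Drum-2 feed = drum-1 vapor: z₂ = (0.8227, 0.1773).
Drum 2:
Iterate (Newton) starting at ψ₂ = 0.31:
  ψ₂ = 0.310: g = 0.1965, g' = -0.443 → ψ₂ = 0.754
  ψ₂ = 0.754: g = -0.1017, g' = -1.195 → ψ₂ = 0.669
  ψ₂ = 0.669: g = -0.0152, g' = -0.870 → ψ₂ = 0.651
Converged at ψ₂ = 0.651.
  A: x = 0.597, y = 0.944
  B: x = 0.403, y = 0.056

y_A (drum 2) = 0.944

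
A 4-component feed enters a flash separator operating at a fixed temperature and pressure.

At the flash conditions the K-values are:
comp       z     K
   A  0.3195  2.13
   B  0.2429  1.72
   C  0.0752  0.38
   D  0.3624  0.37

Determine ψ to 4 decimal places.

ψ = 0.4297

Let ψ = V/F and solve Σ zᵢ(Kᵢ−1)/(1+ψ(Kᵢ−1)) = 0.
Check two-phase: ΣzᵢKᵢ = 1.2610 > 1 and Σzᵢ/Kᵢ = 1.4686 > 1, so g(0) = 0.2610 > 0 and g(1) = -0.4686 < 0.
Iterate (Newton) starting at ψ = 0.5:
  ψ = 0.5000: g = -0.04159, g' = -0.6019 → ψ = 0.4309
  ψ = 0.4309: g = -0.00073, g' = -0.5827 → ψ = 0.4297
Converged at ψ = 0.4297.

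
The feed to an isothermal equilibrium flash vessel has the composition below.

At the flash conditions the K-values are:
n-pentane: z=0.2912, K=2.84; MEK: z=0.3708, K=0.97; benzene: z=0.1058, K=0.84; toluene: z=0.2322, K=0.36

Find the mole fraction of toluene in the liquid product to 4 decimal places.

x_toluene = 0.3637

Newton–Raphson from ψ = 0.68:
  ψ = 0.6800: g = -0.05546, g' = -0.4964 → ψ = 0.5683
  ψ = 0.5683: g = -0.00157, g' = -0.4741 → ψ = 0.5650
Converged at ψ = 0.5650.
Compositions from xᵢ = zᵢ/(1+ψ(Kᵢ−1)), yᵢ = Kᵢxᵢ:
  n-pentane: x = 0.1428, y = 0.4055
  MEK: x = 0.3772, y = 0.3659
  benzene: x = 0.1163, y = 0.0977
  toluene: x = 0.3637, y = 0.1309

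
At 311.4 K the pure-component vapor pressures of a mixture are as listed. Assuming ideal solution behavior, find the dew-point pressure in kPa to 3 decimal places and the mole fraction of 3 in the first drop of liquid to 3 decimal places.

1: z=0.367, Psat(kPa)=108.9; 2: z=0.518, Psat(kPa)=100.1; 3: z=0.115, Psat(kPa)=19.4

At the dew point ψ → 1, so Σzᵢ/Kᵢ = 1 with Kᵢ = Pᵢˢᵃᵗ/P ⇒ 1/P = Σzᵢ/Pᵢˢᵃᵗ.
1/P = 0.367/108.9 + 0.518/100.1 + 0.115/19.4 = 0.014473 ⇒ P = 69.095 kPa
xᵢ = zᵢP/Pᵢˢᵃᵗ ⇒ x_3 = 0.115·69.095/19.4 = 0.410

Pdew = 69.095 kPa, x_3 = 0.410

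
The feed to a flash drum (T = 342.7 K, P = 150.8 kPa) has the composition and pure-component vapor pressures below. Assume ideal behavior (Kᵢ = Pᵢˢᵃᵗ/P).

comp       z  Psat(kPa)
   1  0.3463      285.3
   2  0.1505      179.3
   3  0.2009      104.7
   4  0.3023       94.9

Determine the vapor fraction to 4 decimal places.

Raoult's law: Kᵢ = Pᵢˢᵃᵗ/P = Pᵢˢᵃᵗ/150.8.
  K_1 = 285.3/150.8 = 1.891910, K_2 = 179.3/150.8 = 1.188992, K_3 = 104.7/150.8 = 0.694297, K_4 = 94.9/150.8 = 0.629310
Rachford–Rice: g(ψ) = Σ zᵢ(Kᵢ−1)/(1+ψ(Kᵢ−1)) = 0.
g(0) = ΣzᵢKᵢ − 1 = 0.1638 and g(1) = 1 − Σzᵢ/Kᵢ = -0.0793, so a root lies in (0, 1).
Newton iteration, ψ⁰ = 0.44:
  ψ = 0.4400: g = 0.04322, g' = -0.2310 → ψ = 0.6271
  ψ = 0.6271: g = 0.00154, g' = -0.2168 → ψ = 0.6341
Converged at ψ = 0.6342.

ψ = 0.6342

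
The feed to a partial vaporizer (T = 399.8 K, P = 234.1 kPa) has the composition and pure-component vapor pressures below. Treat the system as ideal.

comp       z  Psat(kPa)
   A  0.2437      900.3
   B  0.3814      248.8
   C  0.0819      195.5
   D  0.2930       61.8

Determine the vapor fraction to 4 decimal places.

ψ = 0.4370

Raoult's law: Kᵢ = Pᵢˢᵃᵗ/P = Pᵢˢᵃᵗ/234.1.
  K_A = 900.3/234.1 = 3.845792, K_B = 248.8/234.1 = 1.062794, K_C = 195.5/234.1 = 0.835113, K_D = 61.8/234.1 = 0.263990
Rachford–Rice: g(ψ) = Σ zᵢ(Kᵢ−1)/(1+ψ(Kᵢ−1)) = 0.
Feasibility: ΣzᵢKᵢ = 1.4883, Σzᵢ/Kᵢ = 1.6302 — both > 1, two phases present.
Newton iteration, ψ⁰ = 0.34:
  ψ = 0.3400: g = 0.07399, g' = -0.7961 → ψ = 0.4329
  ψ = 0.4329: g = 0.00298, g' = -0.7420 → ψ = 0.4370
Converged at ψ = 0.4370.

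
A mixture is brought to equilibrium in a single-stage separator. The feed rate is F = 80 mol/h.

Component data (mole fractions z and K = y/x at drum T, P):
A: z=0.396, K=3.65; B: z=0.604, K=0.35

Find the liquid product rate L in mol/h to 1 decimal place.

L = 49.5 mol/h

Rachford–Rice: g(ψ) = Σ zᵢ(Kᵢ−1)/(1+ψ(Kᵢ−1)) = 0.
g(0) = ΣzᵢKᵢ − 1 = 0.657 and g(1) = 1 − Σzᵢ/Kᵢ = -0.834, so a root lies in (0, 1).
Binary case is linear: z₁(K₁−1)(1+ψ(K₂−1)) + z₂(K₂−1)(1+ψ(K₁−1)) = 0
⇒ ψ = [z₁(K₁−1)+z₂(K₂−1)] / [−(K₁−1)(K₂−1)] = 0.6568/1.7225 = 0.381
Then V = ψ·F = 0.3813·80 = 30.5 mol/h and L = F − V = 49.5 mol/h.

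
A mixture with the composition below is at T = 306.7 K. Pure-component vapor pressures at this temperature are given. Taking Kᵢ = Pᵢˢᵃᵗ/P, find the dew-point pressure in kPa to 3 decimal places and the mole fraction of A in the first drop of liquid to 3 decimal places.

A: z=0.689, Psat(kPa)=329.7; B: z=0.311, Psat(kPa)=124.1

At the dew point ψ → 1, so Σzᵢ/Kᵢ = 1 with Kᵢ = Pᵢˢᵃᵗ/P ⇒ 1/P = Σzᵢ/Pᵢˢᵃᵗ.
1/P = 0.689/329.7 + 0.311/124.1 = 0.004596 ⇒ P = 217.589 kPa
xᵢ = zᵢP/Pᵢˢᵃᵗ ⇒ x_A = 0.689·217.589/329.7 = 0.455

Pdew = 217.589 kPa, x_A = 0.455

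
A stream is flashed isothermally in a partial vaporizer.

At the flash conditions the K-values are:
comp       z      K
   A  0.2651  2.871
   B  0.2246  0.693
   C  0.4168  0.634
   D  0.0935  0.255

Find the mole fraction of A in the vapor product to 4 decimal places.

y_A = 0.5079

Let ψ = V/F and solve Σ zᵢ(Kᵢ−1)/(1+ψ(Kᵢ−1)) = 0.
Check two-phase: ΣzᵢKᵢ = 1.2048 > 1 and Σzᵢ/Kᵢ = 1.4405 > 1, so g(0) = 0.2048 > 0 and g(1) = -0.4405 < 0.
Newton iteration, ψ⁰ = 0.5:
  ψ = 0.5000: g = -0.12292, g' = -0.4927 → ψ = 0.2505
  ψ = 0.2505: g = 0.00942, g' = -0.6012 → ψ = 0.2662
  ψ = 0.2662: g = 0.00011, g' = -0.5879 → ψ = 0.2664
Converged at ψ = 0.2664.
Compositions from xᵢ = zᵢ/(1+ψ(Kᵢ−1)), yᵢ = Kᵢxᵢ:
  A: x = 0.1769, y = 0.5079
  B: x = 0.2446, y = 0.1695
  C: x = 0.4618, y = 0.2928
  D: x = 0.1166, y = 0.0297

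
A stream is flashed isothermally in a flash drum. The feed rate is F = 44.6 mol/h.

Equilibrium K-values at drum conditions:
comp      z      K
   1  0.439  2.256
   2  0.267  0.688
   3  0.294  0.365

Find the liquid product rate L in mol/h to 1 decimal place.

L = 25.0 mol/h

Rachford–Rice: g(β) = Σ zᵢ(Kᵢ−1)/(1+β(Kᵢ−1)) = 0.
Feasibility: ΣzᵢKᵢ = 1.281, Σzᵢ/Kᵢ = 1.388 — both > 1, two phases present.
Newton–Raphson from β = 0.5:
  β = 0.500: g = -0.0336, g' = -0.552 → β = 0.439
Converged at β = 0.439.
Then V = β·F = 0.4391·44.6 = 19.6 mol/h and L = F − V = 25.0 mol/h.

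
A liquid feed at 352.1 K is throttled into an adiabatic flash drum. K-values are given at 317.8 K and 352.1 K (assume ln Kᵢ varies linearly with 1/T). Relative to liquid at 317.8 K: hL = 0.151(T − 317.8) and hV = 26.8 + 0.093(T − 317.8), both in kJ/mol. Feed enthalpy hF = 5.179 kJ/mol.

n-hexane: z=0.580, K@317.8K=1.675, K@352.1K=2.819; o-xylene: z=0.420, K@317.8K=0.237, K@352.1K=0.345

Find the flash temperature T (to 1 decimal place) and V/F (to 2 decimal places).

T = 319.5 K, V/F = 0.18

Adiabatic flash: solve Rachford–Rice at each trial T, then check hF = ψ·hV(T) + (1−ψ)·hL(T).
  T = 317.8 K: K = (1.675, 0.237), RR gives ψ = 0.138, H_out = 3.697 kJ/mol
  T = 352.1 K: K = (2.819, 0.345), RR gives ψ = 0.655, H_out = 21.420 kJ/mol
  T = 335.0 K: K = (2.204, 0.289), RR gives ψ = 0.467, H_out = 14.639 kJ/mol
  T = 326.4 K: K = (1.928, 0.262), RR gives ψ = 0.334, H_out = 10.078 kJ/mol
  T = 322.1 K: K = (1.799, 0.250), RR gives ψ = 0.247, H_out = 7.209 kJ/mol
  T = 320.0 K: K = (1.738, 0.243), RR gives ψ = 0.197, H_out = 5.592 kJ/mol
Linear interpolation between T = 317.8 (H_out = 3.697) and T = 320.0 (H_out = 5.592) on hF = 5.179 gives T ≈ 319.5 K, at which ψ = 0.18.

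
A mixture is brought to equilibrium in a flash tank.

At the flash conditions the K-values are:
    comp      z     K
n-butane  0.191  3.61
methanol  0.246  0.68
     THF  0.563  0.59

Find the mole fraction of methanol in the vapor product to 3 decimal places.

y_methanol = 0.178

Material balance + equilibrium reduce to Σ zᵢ(Kᵢ−1)/(1+ψ(Kᵢ−1)) = 0.
g(0) = ΣzᵢKᵢ − 1 = 0.189 and g(1) = 1 − Σzᵢ/Kᵢ = -0.369, so a root lies in (0, 1).
Newton–Raphson from ψ = 0.54:
  ψ = 0.540: g = -0.1847, g' = -0.417 → ψ = 0.097
  ψ = 0.097: g = 0.0761, g' = -0.958 → ψ = 0.177
  ψ = 0.177: g = 0.0090, g' = -0.748 → ψ = 0.189
Converged at ψ = 0.189.
Compositions from xᵢ = zᵢ/(1+ψ(Kᵢ−1)), yᵢ = Kᵢxᵢ:
  n-butane: x = 0.128, y = 0.462
  methanol: x = 0.262, y = 0.178
  THF: x = 0.610, y = 0.360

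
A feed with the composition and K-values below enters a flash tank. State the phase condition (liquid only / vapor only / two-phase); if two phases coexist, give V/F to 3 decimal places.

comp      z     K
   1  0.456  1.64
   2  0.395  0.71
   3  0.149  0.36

ΣzᵢKᵢ = 1.082; Σzᵢ/Kᵢ = 1.248.
Both exceed 1, so a two-phase solution exists.
Let ψ = V/F and solve Σ zᵢ(Kᵢ−1)/(1+ψ(Kᵢ−1)) = 0.
Newton iteration, ψ⁰ = 0.4:
  ψ = 0.400: g = -0.0254, g' = -0.271 → ψ = 0.306
  ψ = 0.306: g = -0.0003, g' = -0.265 → ψ = 0.305
Converged at ψ = 0.305.

two-phase, V/F = 0.305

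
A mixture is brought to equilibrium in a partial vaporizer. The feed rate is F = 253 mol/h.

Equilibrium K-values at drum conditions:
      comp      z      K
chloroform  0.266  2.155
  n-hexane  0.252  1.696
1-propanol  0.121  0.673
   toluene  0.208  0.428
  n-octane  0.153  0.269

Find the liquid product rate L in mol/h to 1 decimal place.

Let ψ = V/F and solve Σ zᵢ(Kᵢ−1)/(1+ψ(Kᵢ−1)) = 0.
g(0) = ΣzᵢKᵢ − 1 = 0.212 and g(1) = 1 − Σzᵢ/Kᵢ = -0.507, so a root lies in (0, 1).
Iterate (Newton) starting at ψ = 0.5:
  ψ = 0.500: g = -0.0653, g' = -0.565 → ψ = 0.384
  ψ = 0.384: g = -0.0021, g' = -0.533 → ψ = 0.380
Converged at ψ = 0.380.
Then V = ψ·F = 0.3803·253 = 96.2 mol/h and L = F − V = 156.8 mol/h.

L = 156.8 mol/h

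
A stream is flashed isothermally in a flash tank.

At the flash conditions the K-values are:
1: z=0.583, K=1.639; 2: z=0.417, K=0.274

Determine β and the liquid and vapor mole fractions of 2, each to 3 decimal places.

Rachford–Rice: g(β) = Σ zᵢ(Kᵢ−1)/(1+β(Kᵢ−1)) = 0.
g(0) = ΣzᵢKᵢ − 1 = 0.070 and g(1) = 1 − Σzᵢ/Kᵢ = -0.878, so a root lies in (0, 1).
Binary case is linear: z₁(K₁−1)(1+β(K₂−1)) + z₂(K₂−1)(1+β(K₁−1)) = 0
⇒ β = [z₁(K₁−1)+z₂(K₂−1)] / [−(K₁−1)(K₂−1)] = 0.0698/0.4639 = 0.150
Compositions from xᵢ = zᵢ/(1+β(Kᵢ−1)), yᵢ = Kᵢxᵢ:
  1: x = 0.532, y = 0.872
  2: x = 0.468, y = 0.128

β = 0.150, x_2 = 0.468, y_2 = 0.128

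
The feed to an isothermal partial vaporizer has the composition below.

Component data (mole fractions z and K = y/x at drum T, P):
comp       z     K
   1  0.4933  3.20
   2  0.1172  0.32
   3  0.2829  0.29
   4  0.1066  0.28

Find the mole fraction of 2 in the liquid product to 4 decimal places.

Rachford–Rice: g(ψ) = Σ zᵢ(Kᵢ−1)/(1+ψ(Kᵢ−1)) = 0.
Check two-phase: ΣzᵢKᵢ = 1.7280 > 1 and Σzᵢ/Kᵢ = 1.8766 > 1, so g(0) = 0.7280 > 0 and g(1) = -0.8766 < 0.
Newton–Raphson from ψ = 0.64:
  ψ = 0.6400: g = -0.20090, g' = -1.2508 → ψ = 0.4794
  ψ = 0.4794: g = -0.01174, g' = -1.1415 → ψ = 0.4691
Converged at ψ = 0.4691.
Compositions from xᵢ = zᵢ/(1+ψ(Kᵢ−1)), yᵢ = Kᵢxᵢ:
  1: x = 0.2428, y = 0.7768
  2: x = 0.1721, y = 0.0551
  3: x = 0.4242, y = 0.1230
  4: x = 0.1610, y = 0.0451

x_2 = 0.1721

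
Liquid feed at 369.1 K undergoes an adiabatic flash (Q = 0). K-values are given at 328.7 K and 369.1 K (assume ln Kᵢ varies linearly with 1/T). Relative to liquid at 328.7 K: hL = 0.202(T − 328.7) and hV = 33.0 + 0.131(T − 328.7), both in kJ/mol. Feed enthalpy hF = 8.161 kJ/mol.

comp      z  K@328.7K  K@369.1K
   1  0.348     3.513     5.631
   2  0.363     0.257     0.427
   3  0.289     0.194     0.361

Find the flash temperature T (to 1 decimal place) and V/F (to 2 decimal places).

Adiabatic flash: solve Rachford–Rice at each trial T, then check hF = ψ·hV(T) + (1−ψ)·hL(T).
  T = 328.7 K: K = (3.513, 0.257, 0.194), RR gives ψ = 0.192, H_out = 6.330 kJ/mol
  T = 369.1 K: K = (5.631, 0.427, 0.361), RR gives ψ = 0.436, H_out = 21.311 kJ/mol
  T = 348.9 K: K = (4.509, 0.336, 0.269), RR gives ψ = 0.316, H_out = 14.047 kJ/mol
  T = 338.8 K: K = (3.995, 0.295, 0.230), RR gives ψ = 0.256, H_out = 10.313 kJ/mol
  T = 333.8 K: K = (3.752, 0.276, 0.212), RR gives ψ = 0.225, H_out = 8.384 kJ/mol
  T = 331.2 K: K = (3.629, 0.266, 0.202), RR gives ψ = 0.209, H_out = 7.349 kJ/mol
  T = 332.5 K: K = (3.690, 0.271, 0.207), RR gives ψ = 0.217, H_out = 7.869 kJ/mol
Linear interpolation between T = 332.5 (H_out = 7.869) and T = 333.8 (H_out = 8.384) on hF = 8.161 gives T ≈ 333.2 K, at which ψ = 0.22.

T = 333.2 K, V/F = 0.22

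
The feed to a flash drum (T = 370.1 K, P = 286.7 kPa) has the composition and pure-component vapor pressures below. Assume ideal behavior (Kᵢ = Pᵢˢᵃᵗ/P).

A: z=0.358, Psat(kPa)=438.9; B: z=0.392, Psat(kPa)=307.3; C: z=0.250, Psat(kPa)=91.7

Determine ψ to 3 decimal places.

Raoult's law: Kᵢ = Pᵢˢᵃᵗ/P = Pᵢˢᵃᵗ/286.7.
  K_A = 438.9/286.7 = 1.53087, K_B = 307.3/286.7 = 1.07185, K_C = 91.7/286.7 = 0.31985
Newton–Raphson from ψ = 0.5:
  ψ = 0.500: g = -0.0803, g' = -0.330 → ψ = 0.257
  ψ = 0.257: g = -0.0112, g' = -0.250 → ψ = 0.212
Converged at ψ = 0.212.

ψ = 0.212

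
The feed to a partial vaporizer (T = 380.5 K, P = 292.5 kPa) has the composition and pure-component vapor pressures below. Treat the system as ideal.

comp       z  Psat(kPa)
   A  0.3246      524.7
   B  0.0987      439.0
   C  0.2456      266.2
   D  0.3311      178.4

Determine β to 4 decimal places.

β = 0.7051

Raoult's law: Kᵢ = Pᵢˢᵃᵗ/P = Pᵢˢᵃᵗ/292.5.
  K_A = 524.7/292.5 = 1.793846, K_B = 439.0/292.5 = 1.500855, K_C = 266.2/292.5 = 0.910085, K_D = 178.4/292.5 = 0.609915
Rachford–Rice: g(β) = Σ zᵢ(Kᵢ−1)/(1+β(Kᵢ−1)) = 0.
Check two-phase: ΣzᵢKᵢ = 1.1559 > 1 and Σzᵢ/Kᵢ = 1.0594 > 1, so g(0) = 0.1559 > 0 and g(1) = -0.0594 < 0.
Iterate (Newton) starting at β = 0.5:
  β = 0.5000: g = 0.04042, g' = -0.2006 → β = 0.7015
  β = 0.7015: g = 0.00070, g' = -0.1957 → β = 0.7051
Converged at β = 0.7051.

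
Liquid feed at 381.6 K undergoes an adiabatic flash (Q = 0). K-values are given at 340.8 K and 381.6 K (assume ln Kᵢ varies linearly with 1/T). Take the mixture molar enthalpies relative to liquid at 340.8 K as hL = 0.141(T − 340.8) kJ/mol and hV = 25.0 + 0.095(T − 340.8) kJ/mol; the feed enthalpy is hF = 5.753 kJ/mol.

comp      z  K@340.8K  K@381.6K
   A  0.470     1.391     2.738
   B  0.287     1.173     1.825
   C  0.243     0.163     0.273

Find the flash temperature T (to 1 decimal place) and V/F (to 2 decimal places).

T = 342.9 K, V/F = 0.22

Adiabatic flash: solve Rachford–Rice at each trial T, then check hF = ψ·hV(T) + (1−ψ)·hL(T).
  T = 340.8 K: K = (1.391, 1.173, 0.163), RR gives ψ = 0.113, H_out = 2.830 kJ/mol
  T = 381.6 K: K = (2.738, 1.825, 0.273), RR gives ψ = 0.855, H_out = 25.534 kJ/mol
  T = 361.2 K: K = (1.989, 1.481, 0.214), RR gives ψ = 0.647, H_out = 18.452 kJ/mol
  T = 351.0 K: K = (1.672, 1.323, 0.188), RR gives ψ = 0.472, H_out = 13.015 kJ/mol
  T = 345.9 K: K = (1.527, 1.247, 0.175), RR gives ψ = 0.333, H_out = 8.954 kJ/mol
  T = 343.4 K: K = (1.459, 1.210, 0.169), RR gives ψ = 0.239, H_out = 6.316 kJ/mol
  T = 342.1 K: K = (1.425, 1.192, 0.166), RR gives ψ = 0.181, H_out = 4.689 kJ/mol
  T = 342.8 K: K = (1.443, 1.202, 0.168), RR gives ψ = 0.213, H_out = 5.590 kJ/mol
Linear interpolation between T = 342.8 (H_out = 5.590) and T = 343.4 (H_out = 6.316) on hF = 5.753 gives T ≈ 342.9 K, at which ψ = 0.22.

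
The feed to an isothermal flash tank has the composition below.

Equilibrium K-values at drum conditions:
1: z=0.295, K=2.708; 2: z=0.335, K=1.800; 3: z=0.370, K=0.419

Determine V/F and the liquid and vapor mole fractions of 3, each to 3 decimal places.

V/F = 0.762, x_3 = 0.664, y_3 = 0.278

Rachford–Rice: g(V/F) = Σ zᵢ(Kᵢ−1)/(1+V/F(Kᵢ−1)) = 0.
g(0) = ΣzᵢKᵢ − 1 = 0.557 and g(1) = 1 − Σzᵢ/Kᵢ = -0.178, so a root lies in (0, 1).
Newton iteration, V/F⁰ = 0.42:
  V/F = 0.420: g = 0.2096, g' = -0.630 → V/F = 0.753
  V/F = 0.753: g = 0.0058, g' = -0.643 → V/F = 0.762
Converged at V/F = 0.762.
Compositions from xᵢ = zᵢ/(1+V/F(Kᵢ−1)), yᵢ = Kᵢxᵢ:
  1: x = 0.128, y = 0.347
  2: x = 0.208, y = 0.375
  3: x = 0.664, y = 0.278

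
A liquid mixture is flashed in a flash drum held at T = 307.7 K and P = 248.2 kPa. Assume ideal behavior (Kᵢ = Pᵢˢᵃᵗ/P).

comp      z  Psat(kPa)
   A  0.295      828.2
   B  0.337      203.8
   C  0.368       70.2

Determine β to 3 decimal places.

Raoult's law: Kᵢ = Pᵢˢᵃᵗ/P = Pᵢˢᵃᵗ/248.2.
  K_A = 828.2/248.2 = 3.33683, K_B = 203.8/248.2 = 0.82111, K_C = 70.2/248.2 = 0.28284
Let β = V/F and solve Σ zᵢ(Kᵢ−1)/(1+β(Kᵢ−1)) = 0.
Feasibility: ΣzᵢKᵢ = 1.365, Σzᵢ/Kᵢ = 1.800 — both > 1, two phases present.
Newton–Raphson from β = 0.67:
  β = 0.670: g = -0.3078, g' = -0.960 → β = 0.349
  β = 0.349: g = -0.0369, g' = -0.838 → β = 0.305
  β = 0.305: g = 0.0007, g' = -0.871 → β = 0.306
Converged at β = 0.306.

β = 0.306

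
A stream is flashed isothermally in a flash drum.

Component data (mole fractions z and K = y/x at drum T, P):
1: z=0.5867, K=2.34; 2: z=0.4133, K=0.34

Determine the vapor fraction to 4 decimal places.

Rachford–Rice: g(ψ) = Σ zᵢ(Kᵢ−1)/(1+ψ(Kᵢ−1)) = 0.
g(0) = ΣzᵢKᵢ − 1 = 0.5134 and g(1) = 1 − Σzᵢ/Kᵢ = -0.4663, so a root lies in (0, 1).
Binary case is linear: z₁(K₁−1)(1+ψ(K₂−1)) + z₂(K₂−1)(1+ψ(K₁−1)) = 0
⇒ ψ = [z₁(K₁−1)+z₂(K₂−1)] / [−(K₁−1)(K₂−1)] = 0.51340/0.88440 = 0.5805

ψ = 0.5805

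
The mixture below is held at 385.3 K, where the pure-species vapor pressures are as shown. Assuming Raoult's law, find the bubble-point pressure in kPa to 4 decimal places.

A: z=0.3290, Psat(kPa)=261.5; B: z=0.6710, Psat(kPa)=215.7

At the bubble point ψ → 0, so ΣzᵢKᵢ = 1 with Kᵢ = Pᵢˢᵃᵗ/P ⇒ P = ΣzᵢPᵢˢᵃᵗ.
P = 0.3290·261.5 + 0.6710·215.7 = 230.7682 kPa

Pbub = 230.7682 kPa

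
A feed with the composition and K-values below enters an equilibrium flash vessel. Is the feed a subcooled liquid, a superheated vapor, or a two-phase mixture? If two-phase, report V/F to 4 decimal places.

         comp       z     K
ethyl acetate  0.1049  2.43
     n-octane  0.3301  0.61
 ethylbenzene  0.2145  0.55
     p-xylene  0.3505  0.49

subcooled liquid

ΣzᵢKᵢ = 0.7460; Σzᵢ/Kᵢ = 1.6896.
Since ΣzᵢKᵢ < 1 the mixture is below its bubble point — single liquid phase.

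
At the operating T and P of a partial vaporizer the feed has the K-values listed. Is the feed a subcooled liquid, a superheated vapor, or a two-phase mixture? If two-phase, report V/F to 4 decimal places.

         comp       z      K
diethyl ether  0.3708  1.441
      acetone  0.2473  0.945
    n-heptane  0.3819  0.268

ΣzᵢKᵢ = 0.8704; Σzᵢ/Kᵢ = 1.9440.
Since ΣzᵢKᵢ < 1 the mixture is below its bubble point — single liquid phase.

subcooled liquid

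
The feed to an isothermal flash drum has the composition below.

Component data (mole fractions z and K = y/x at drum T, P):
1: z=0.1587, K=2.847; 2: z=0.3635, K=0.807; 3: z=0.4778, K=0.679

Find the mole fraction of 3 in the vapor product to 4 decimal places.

Rachford–Rice: g(ψ) = Σ zᵢ(Kᵢ−1)/(1+ψ(Kᵢ−1)) = 0.
Feasibility: ΣzᵢKᵢ = 1.0696, Σzᵢ/Kᵢ = 1.2099 — both > 1, two phases present.
Iterate (Newton) starting at ψ = 0.5:
  ψ = 0.5000: g = -0.10796, g' = -0.2328 → ψ = 0.0362
  ψ = 0.0362: g = 0.04892, g' = -0.5398 → ψ = 0.1268
  ψ = 0.1268: g = 0.00568, g' = -0.4231 → ψ = 0.1403
  ψ = 0.1403: g = 0.00009, g' = -0.4098 → ψ = 0.1405
Converged at ψ = 0.1405.
Compositions from xᵢ = zᵢ/(1+ψ(Kᵢ−1)), yᵢ = Kᵢxᵢ:
  1: x = 0.1260, y = 0.3587
  2: x = 0.3736, y = 0.3015
  3: x = 0.5004, y = 0.3397

y_3 = 0.3397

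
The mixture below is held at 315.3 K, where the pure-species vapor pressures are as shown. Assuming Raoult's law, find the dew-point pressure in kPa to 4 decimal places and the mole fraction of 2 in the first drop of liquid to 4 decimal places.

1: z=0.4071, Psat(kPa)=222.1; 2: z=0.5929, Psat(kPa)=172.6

Pdew = 189.8229 kPa, x_2 = 0.6521

At the dew point ψ → 1, so Σzᵢ/Kᵢ = 1 with Kᵢ = Pᵢˢᵃᵗ/P ⇒ 1/P = Σzᵢ/Pᵢˢᵃᵗ.
1/P = 0.4071/222.1 + 0.5929/172.6 = 0.0052681 ⇒ P = 189.8229 kPa
xᵢ = zᵢP/Pᵢˢᵃᵗ ⇒ x_2 = 0.5929·189.8229/172.6 = 0.6521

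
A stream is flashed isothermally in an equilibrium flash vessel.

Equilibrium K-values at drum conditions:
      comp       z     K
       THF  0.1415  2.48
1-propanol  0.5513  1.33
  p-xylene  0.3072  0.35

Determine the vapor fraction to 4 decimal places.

Material balance + equilibrium reduce to Σ zᵢ(Kᵢ−1)/(1+ψ(Kᵢ−1)) = 0.
g(0) = ΣzᵢKᵢ − 1 = 0.1917 and g(1) = 1 − Σzᵢ/Kᵢ = -0.3493, so a root lies in (0, 1).
Iterate (Newton) starting at ψ = 0.62:
  ψ = 0.6200: g = -0.07423, g' = -0.4898 → ψ = 0.4684
  ψ = 0.4684: g = -0.00585, g' = -0.4214 → ψ = 0.4546
  ψ = 0.4546: g = -0.00003, g' = -0.4176 → ψ = 0.4545
Converged at ψ = 0.4545.

ψ = 0.4545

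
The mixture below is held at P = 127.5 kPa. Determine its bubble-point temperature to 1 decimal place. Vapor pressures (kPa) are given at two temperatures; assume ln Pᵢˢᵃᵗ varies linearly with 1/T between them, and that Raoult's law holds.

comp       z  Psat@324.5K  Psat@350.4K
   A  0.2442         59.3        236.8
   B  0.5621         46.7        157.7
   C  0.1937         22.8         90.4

Bubble-point temperature: ΣzᵢPᵢˢᵃᵗ(T) = P. Interpolate ln Pᵢˢᵃᵗ = aᵢ + bᵢ/T.
  T = 324.5 K: ΣzᵢPᵢˢᵃᵗ = 45.15 kPa
  T = 350.4 K: ΣzᵢPᵢˢᵃᵗ = 163.98 kPa
  T = 337.4 K: ΣzᵢPᵢˢᵃᵗ = 87.90 kPa
  T = 343.9 K: ΣzᵢPᵢˢᵃᵗ = 120.75 kPa
  T = 347.1 K: ΣzᵢPᵢˢᵃᵗ = 140.58 kPa
  T = 345.5 K: ΣzᵢPᵢˢᵃᵗ = 130.33 kPa
Interpolating between 343.9 K and 345.5 K gives T ≈ 345.0 K.

T = 345.0 K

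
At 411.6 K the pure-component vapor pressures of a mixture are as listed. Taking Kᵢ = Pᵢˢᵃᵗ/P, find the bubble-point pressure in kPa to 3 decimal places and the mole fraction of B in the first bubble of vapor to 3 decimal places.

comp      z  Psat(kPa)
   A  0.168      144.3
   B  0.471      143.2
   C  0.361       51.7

At the bubble point ψ → 0, so ΣzᵢKᵢ = 1 with Kᵢ = Pᵢˢᵃᵗ/P ⇒ P = ΣzᵢPᵢˢᵃᵗ.
P = 0.168·144.3 + 0.471·143.2 + 0.361·51.7 = 110.353 kPa
yᵢ = zᵢPᵢˢᵃᵗ/P ⇒ y_B = 0.471·143.2/110.353 = 0.611

Pbub = 110.353 kPa, y_B = 0.611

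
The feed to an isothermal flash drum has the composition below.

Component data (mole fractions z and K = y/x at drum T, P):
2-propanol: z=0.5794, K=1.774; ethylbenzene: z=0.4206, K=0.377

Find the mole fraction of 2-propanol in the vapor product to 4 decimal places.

y_2-propanol = 0.7911

Newton–Raphson from β = 0.5:
  β = 0.5000: g = -0.05726, g' = -0.5248 → β = 0.3909
  β = 0.3909: g = -0.00210, g' = -0.4899 → β = 0.3866
Converged at β = 0.3866.
Compositions from xᵢ = zᵢ/(1+β(Kᵢ−1)), yᵢ = Kᵢxᵢ:
  2-propanol: x = 0.4460, y = 0.7911
  ethylbenzene: x = 0.5540, y = 0.2089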